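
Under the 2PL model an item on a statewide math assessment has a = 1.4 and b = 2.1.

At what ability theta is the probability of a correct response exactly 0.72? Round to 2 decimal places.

2.77

P(theta) = 1 / (1 + exp(−a(theta − b)))
logit = ln(0.7200/0.2800) = 0.9445
theta = b + logit/(a) = 2.1 + 0.9445/1.4000 = 2.7746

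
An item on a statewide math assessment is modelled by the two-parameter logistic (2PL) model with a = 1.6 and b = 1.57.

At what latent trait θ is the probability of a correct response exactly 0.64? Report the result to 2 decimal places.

P(θ) = 1 / (1 + exp(−a(θ − b)))
logit = ln(0.6400/0.3600) = 0.5754
θ = b + logit/(a) = 1.57 + 0.5754/1.6000 = 1.9296

1.93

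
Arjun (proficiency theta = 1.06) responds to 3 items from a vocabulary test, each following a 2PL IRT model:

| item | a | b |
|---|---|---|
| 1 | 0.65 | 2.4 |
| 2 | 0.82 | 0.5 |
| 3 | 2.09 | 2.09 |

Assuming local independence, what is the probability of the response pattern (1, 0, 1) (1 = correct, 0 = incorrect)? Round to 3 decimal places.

0.012

P(theta) = 1 / (1 + exp(−a(theta − b)))
P_1 = 1/(1+e^{0.8710}) = 0.2950
P_2 = 1/(1+e^{-0.4592}) = 0.6128
P_3 = 1/(1+e^{2.1527}) = 0.1041
L = P_1 × (1−P_2) × P_3 = 0.2950 × 0.3872 × 0.1041 = 0.01189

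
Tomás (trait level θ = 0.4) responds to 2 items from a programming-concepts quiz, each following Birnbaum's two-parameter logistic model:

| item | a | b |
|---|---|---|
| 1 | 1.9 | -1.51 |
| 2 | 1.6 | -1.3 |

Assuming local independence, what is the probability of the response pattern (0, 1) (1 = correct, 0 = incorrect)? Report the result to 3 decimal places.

P(θ) = 1 / (1 + exp(−a(θ − b)))
P_1 = 1/(1+e^{-3.6290}) = 0.9741
P_2 = 1/(1+e^{-2.7200}) = 0.9382
L = (1−P_1) × P_2 = 0.0259 × 0.9382 = 0.02426

0.024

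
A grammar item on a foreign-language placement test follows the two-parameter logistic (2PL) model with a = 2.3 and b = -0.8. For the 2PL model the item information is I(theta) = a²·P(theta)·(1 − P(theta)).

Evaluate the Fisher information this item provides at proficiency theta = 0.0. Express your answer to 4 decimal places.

0.6256

P = 1/(1+e^{-1.8400}) = 0.8629
P(1−P) = 0.8629 × 0.1371 = 0.1183
I = a² × P(1−P) = 2.3² × 0.1183 = 0.62564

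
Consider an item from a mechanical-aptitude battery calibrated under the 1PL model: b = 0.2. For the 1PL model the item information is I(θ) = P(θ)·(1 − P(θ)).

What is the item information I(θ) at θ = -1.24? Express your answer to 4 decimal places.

P = 1/(1+e^{1.4400}) = 0.1915
P(1−P) = 0.1915 × 0.8085 = 0.1549
I = P(1−P) = 0.15486

0.1549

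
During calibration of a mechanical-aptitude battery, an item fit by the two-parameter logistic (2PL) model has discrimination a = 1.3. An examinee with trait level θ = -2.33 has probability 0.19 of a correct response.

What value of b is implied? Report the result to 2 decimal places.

P(θ) = 1 / (1 + exp(−a(θ − b)))
logit(0.19) = ln(0.19/0.81) = -1.4500
b = θ − logit/(a) = -2.33 − (-1.4500)/1.3000 = -1.2146

-1.21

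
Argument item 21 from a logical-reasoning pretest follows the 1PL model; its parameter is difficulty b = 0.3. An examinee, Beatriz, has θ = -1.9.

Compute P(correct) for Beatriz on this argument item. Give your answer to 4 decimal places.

0.0998

P(θ) = 1 / (1 + exp(−(θ − b)))
Exponent: (-1.9 − 0.3) = -2.2000
1/(1 + e^{2.2000}) = 0.0998
P = 0.0998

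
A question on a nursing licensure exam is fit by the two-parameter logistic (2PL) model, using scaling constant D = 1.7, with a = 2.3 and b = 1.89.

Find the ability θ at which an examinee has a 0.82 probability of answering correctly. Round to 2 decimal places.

P(θ) = 1 / (1 + exp(−D·a(θ − b)))
logit = ln(0.8200/0.1800) = 1.5163
θ = b + logit/(1.7·a) = 1.89 + 1.5163/3.9100 = 2.2778

2.28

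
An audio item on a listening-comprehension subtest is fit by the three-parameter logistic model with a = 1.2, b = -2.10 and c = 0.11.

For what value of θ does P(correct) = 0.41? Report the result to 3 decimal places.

-2.664

P(θ) = c + (1 − c) · 1 / (1 + exp(−a(θ − b)))
Remove guessing floor: (0.41 − 0.11)/(1 − 0.11) = 0.3371
logit = ln(0.3371/0.6629) = -0.6763
θ = b + logit/(a) = -2.10 + (-0.6763)/1.2000 = -2.6636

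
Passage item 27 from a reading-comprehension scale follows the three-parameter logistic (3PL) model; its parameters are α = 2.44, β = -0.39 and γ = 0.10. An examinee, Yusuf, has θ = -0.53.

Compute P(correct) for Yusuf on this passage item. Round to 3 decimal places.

P(θ) = γ + (1 − γ) · 1 / (1 + exp(−α(θ − β)))
Exponent: 2.44 × (-0.53 − (-0.39)) = -0.3416
1/(1 + e^{0.3416}) = 0.4154
P = 0.10 + 0.90 × 0.4154 = 0.4739

0.474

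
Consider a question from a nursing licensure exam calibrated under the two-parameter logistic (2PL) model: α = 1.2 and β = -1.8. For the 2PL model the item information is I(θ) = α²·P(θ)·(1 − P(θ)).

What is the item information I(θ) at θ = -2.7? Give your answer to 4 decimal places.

0.2725

P = 1/(1+e^{1.0800}) = 0.2535
P(1−P) = 0.2535 × 0.7465 = 0.1892
I = α² × P(1−P) = 1.2² × 0.1892 = 0.27251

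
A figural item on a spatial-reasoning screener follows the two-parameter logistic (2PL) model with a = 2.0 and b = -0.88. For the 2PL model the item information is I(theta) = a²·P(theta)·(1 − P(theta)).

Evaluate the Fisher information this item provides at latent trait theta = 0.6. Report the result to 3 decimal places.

P = 1/(1+e^{-2.9600}) = 0.9507
P(1−P) = 0.9507 × 0.0493 = 0.0468
I = a² × P(1−P) = 2.0² × 0.0468 = 0.18736

0.187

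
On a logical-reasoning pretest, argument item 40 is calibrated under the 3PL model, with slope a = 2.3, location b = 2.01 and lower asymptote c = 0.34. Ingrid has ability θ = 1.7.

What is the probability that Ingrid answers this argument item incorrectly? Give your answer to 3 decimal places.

0.443

P(θ) = c + (1 − c) · 1 / (1 + exp(−a(θ − b)))
Exponent: 2.3 × (1.7 − 2.01) = -0.7130
1/(1 + e^{0.7130}) = 0.3289
P = 0.34 + 0.66 × 0.3289 = 0.5571
P(incorrect) = 1 − 0.5571 = 0.4429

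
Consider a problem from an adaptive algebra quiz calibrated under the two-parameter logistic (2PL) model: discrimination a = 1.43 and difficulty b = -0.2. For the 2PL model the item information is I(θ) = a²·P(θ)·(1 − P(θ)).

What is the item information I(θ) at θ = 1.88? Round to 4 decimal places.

0.0945

P = 1/(1+e^{-2.9744}) = 0.9514
P(1−P) = 0.9514 × 0.0486 = 0.0462
I = a² × P(1−P) = 1.43² × 0.0462 = 0.09454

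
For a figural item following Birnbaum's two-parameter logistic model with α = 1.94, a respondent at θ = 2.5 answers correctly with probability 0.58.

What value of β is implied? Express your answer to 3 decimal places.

P(θ) = 1 / (1 + exp(−α(θ − β)))
logit(0.58) = ln(0.58/0.42) = 0.3228
β = θ − logit/(α) = 2.5 − 0.3228/1.9400 = 2.3336

2.334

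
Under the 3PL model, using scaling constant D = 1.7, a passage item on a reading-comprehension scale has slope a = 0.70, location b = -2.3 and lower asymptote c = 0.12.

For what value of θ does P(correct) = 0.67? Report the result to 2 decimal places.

P(θ) = c + (1 − c) · 1 / (1 + exp(−D·a(θ − b)))
Remove guessing floor: (0.67 − 0.12)/(1 − 0.12) = 0.6250
logit = ln(0.6250/0.3750) = 0.5108
θ = b + logit/(1.7·a) = -2.3 + 0.5108/1.1900 = -1.8707

-1.87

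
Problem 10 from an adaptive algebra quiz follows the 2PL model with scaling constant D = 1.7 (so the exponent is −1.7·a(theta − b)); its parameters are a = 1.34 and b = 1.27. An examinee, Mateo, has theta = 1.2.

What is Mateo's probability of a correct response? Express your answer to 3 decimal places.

P(theta) = 1 / (1 + exp(−D·a(theta − b)))
Exponent: 1.7 × 1.34 × (1.2 − 1.27) = -0.1595
1/(1 + e^{0.1595}) = 0.4602
P = 0.4602

0.460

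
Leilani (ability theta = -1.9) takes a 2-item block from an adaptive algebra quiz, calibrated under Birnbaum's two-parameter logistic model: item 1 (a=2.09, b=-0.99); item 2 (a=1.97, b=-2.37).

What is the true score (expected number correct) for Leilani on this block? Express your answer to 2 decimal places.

0.85

P(theta) = 1 / (1 + exp(−a(theta − b)))
P_1 = 1/(1+e^{1.9019}) = 0.1299
P_2 = 1/(1+e^{-0.9259}) = 0.7162
E[score] = 0.1299 + 0.7162 = 0.8461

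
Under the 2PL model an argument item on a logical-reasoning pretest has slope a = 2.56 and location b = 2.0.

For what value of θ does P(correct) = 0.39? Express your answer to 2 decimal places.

1.83

P(θ) = 1 / (1 + exp(−a(θ − b)))
logit = ln(0.3900/0.6100) = -0.4473
θ = b + logit/(a) = 2.0 + (-0.4473)/2.5600 = 1.8253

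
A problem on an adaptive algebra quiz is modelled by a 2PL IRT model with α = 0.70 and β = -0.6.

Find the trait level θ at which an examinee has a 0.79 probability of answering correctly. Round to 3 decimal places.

P(θ) = 1 / (1 + exp(−α(θ − β)))
logit = ln(0.7900/0.2100) = 1.3249
θ = β + logit/(α) = -0.6 + 1.3249/0.7000 = 1.2928

1.293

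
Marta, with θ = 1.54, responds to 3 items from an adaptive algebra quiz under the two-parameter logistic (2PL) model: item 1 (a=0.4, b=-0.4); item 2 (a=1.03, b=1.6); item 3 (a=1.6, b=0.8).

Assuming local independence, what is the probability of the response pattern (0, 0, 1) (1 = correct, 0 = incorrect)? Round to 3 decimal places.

0.124

P(θ) = 1 / (1 + exp(−a(θ − b)))
P_1 = 1/(1+e^{-0.7760}) = 0.6848
P_2 = 1/(1+e^{0.0618}) = 0.4846
P_3 = 1/(1+e^{-1.1840}) = 0.7657
L = (1−P_1) × (1−P_2) × P_3 = 0.3152 × 0.5154 × 0.7657 = 0.12439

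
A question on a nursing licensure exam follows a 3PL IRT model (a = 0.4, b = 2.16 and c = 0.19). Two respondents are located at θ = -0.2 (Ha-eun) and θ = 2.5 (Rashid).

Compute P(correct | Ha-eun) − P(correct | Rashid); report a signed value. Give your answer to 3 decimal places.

-0.206

P(θ) = c + (1 − c) · 1 / (1 + exp(−a(θ − b)))
P(Ha-eun) = 0.4169  [exponent -0.9440]
P(Rashid) = 0.6225  [exponent 0.1360]
Difference = 0.4169 − 0.6225 = -0.2056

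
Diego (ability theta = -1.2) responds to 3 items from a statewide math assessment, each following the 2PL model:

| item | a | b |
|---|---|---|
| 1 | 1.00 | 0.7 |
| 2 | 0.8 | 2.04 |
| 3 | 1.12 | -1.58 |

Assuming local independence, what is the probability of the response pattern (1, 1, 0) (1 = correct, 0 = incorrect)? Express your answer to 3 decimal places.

P(theta) = 1 / (1 + exp(−a(theta − b)))
P_1 = 1/(1+e^{1.9000}) = 0.1301
P_2 = 1/(1+e^{2.5920}) = 0.0697
P_3 = 1/(1+e^{-0.4256}) = 0.6048
L = P_1 × P_2 × (1−P_3) = 0.1301 × 0.0697 × 0.3952 = 0.00358

0.004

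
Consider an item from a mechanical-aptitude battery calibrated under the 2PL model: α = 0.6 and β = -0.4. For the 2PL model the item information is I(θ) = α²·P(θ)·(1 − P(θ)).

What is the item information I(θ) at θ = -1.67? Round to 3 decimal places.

P = 1/(1+e^{0.7620}) = 0.3182
P(1−P) = 0.3182 × 0.6818 = 0.2170
I = α² × P(1−P) = 0.6² × 0.2170 = 0.07810

0.078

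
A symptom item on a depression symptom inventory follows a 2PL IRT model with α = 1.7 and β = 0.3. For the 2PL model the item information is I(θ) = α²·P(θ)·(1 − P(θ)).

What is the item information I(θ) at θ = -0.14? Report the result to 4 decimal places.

P = 1/(1+e^{0.7480}) = 0.3213
P(1−P) = 0.3213 × 0.6787 = 0.2181
I = α² × P(1−P) = 1.7² × 0.2181 = 0.63017

0.6302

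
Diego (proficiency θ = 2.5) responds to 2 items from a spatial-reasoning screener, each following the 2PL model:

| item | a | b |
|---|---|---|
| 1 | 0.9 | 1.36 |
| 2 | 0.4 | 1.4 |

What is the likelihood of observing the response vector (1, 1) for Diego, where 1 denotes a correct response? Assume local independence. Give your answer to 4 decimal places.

P(θ) = 1 / (1 + exp(−a(θ − b)))
P_1 = 1/(1+e^{-1.0260}) = 0.7361
P_2 = 1/(1+e^{-0.4400}) = 0.6083
L = P_1 × P_2 = 0.7361 × 0.6083 = 0.44776

0.4478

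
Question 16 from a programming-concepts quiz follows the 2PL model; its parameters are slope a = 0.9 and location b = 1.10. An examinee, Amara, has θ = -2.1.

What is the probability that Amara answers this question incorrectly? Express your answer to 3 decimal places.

P(θ) = 1 / (1 + exp(−a(θ − b)))
Exponent: 0.9 × (-2.1 − 1.10) = -2.8800
1/(1 + e^{2.8800}) = 0.0532
P(incorrect) = 1 − 0.0532 = 0.9468

0.947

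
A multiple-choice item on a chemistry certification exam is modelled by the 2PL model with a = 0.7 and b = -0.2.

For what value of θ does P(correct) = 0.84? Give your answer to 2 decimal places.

2.17

P(θ) = 1 / (1 + exp(−a(θ − b)))
logit = ln(0.8400/0.1600) = 1.6582
θ = b + logit/(a) = -0.2 + 1.6582/0.7000 = 2.1689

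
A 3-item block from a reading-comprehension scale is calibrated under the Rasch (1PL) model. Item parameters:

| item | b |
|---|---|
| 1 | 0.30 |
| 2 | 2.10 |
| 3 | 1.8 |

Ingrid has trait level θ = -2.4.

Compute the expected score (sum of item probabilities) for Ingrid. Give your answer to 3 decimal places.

P(θ) = 1 / (1 + exp(−(θ − b)))
P_1 = 1/(1+e^{2.7000}) = 0.0630
P_2 = 1/(1+e^{4.5000}) = 0.0110
P_3 = 1/(1+e^{4.2000}) = 0.0148
E[score] = 0.0630 + 0.0110 + 0.0148 = 0.0887

0.089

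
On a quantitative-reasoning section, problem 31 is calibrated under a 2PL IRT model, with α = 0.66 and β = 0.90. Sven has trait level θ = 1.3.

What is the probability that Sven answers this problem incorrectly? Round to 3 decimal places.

P(θ) = 1 / (1 + exp(−α(θ − β)))
Exponent: 0.66 × (1.3 − 0.90) = 0.2640
1/(1 + e^{-0.2640}) = 0.5656
P(incorrect) = 1 − 0.5656 = 0.4344

0.434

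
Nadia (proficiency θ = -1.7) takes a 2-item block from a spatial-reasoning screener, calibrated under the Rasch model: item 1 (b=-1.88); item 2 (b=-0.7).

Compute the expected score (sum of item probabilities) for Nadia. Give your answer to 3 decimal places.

0.814

P(θ) = 1 / (1 + exp(−(θ − b)))
P_1 = 1/(1+e^{-0.1800}) = 0.5449
P_2 = 1/(1+e^{1.0000}) = 0.2689
E[score] = 0.5449 + 0.2689 = 0.8138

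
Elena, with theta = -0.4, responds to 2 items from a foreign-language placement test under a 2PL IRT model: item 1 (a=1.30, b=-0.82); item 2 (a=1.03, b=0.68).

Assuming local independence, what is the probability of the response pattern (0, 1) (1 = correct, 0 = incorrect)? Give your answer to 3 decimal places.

P(theta) = 1 / (1 + exp(−a(theta − b)))
P_1 = 1/(1+e^{-0.5460}) = 0.6332
P_2 = 1/(1+e^{1.1124}) = 0.2474
L = (1−P_1) × P_2 = 0.3668 × 0.2474 = 0.09075

0.091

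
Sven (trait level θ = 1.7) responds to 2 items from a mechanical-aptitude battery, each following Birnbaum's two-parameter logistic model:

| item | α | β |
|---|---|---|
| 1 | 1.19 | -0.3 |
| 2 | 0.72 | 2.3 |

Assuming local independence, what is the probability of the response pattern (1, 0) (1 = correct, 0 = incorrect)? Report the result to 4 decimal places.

P(θ) = 1 / (1 + exp(−α(θ − β)))
P_1 = 1/(1+e^{-2.3800}) = 0.9153
P_2 = 1/(1+e^{0.4320}) = 0.3936
L = P_1 × (1−P_2) = 0.9153 × 0.6064 = 0.55499

0.5550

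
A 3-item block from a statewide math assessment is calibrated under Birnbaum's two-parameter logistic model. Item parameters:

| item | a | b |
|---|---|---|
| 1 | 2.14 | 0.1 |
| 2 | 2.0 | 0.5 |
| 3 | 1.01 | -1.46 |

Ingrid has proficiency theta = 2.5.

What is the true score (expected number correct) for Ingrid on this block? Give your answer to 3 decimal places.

2.958

P(theta) = 1 / (1 + exp(−a(theta − b)))
P_1 = 1/(1+e^{-5.1360}) = 0.9942
P_2 = 1/(1+e^{-4.0000}) = 0.9820
P_3 = 1/(1+e^{-3.9996}) = 0.9820
E[score] = 0.9942 + 0.9820 + 0.9820 = 2.9582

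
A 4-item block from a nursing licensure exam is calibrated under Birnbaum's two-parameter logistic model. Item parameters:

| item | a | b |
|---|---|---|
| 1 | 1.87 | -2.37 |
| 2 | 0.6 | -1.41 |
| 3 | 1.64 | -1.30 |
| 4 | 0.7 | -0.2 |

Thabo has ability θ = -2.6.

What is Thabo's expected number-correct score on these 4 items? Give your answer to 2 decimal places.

P(θ) = 1 / (1 + exp(−a(θ − b)))
P_1 = 1/(1+e^{0.4301}) = 0.3941
P_2 = 1/(1+e^{0.7140}) = 0.3287
P_3 = 1/(1+e^{2.1320}) = 0.1060
P_4 = 1/(1+e^{1.6800}) = 0.1571
E[score] = 0.3941 + 0.3287 + 0.1060 + 0.1571 = 0.9859

0.99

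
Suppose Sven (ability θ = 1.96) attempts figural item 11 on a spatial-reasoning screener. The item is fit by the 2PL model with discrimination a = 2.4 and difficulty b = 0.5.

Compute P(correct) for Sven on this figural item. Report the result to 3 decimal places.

P(θ) = 1 / (1 + exp(−a(θ − b)))
Exponent: 2.4 × (1.96 − 0.5) = 3.5040
1/(1 + e^{-3.5040}) = 0.9708

0.971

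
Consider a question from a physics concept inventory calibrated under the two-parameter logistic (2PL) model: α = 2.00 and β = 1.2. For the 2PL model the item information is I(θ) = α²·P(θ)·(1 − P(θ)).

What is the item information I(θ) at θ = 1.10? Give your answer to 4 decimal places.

P = 1/(1+e^{0.2000}) = 0.4502
P(1−P) = 0.4502 × 0.5498 = 0.2475
I = α² × P(1−P) = 2.00² × 0.2475 = 0.99007

0.9901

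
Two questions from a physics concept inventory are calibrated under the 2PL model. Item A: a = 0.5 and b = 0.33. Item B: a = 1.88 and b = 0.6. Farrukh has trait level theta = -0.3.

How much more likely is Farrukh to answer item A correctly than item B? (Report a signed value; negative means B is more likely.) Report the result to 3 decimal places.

P(theta) = 1 / (1 + exp(−a(theta − b)))
P_A = 0.4219
P_B = 0.1555
P_A − P_B = 0.2664

0.266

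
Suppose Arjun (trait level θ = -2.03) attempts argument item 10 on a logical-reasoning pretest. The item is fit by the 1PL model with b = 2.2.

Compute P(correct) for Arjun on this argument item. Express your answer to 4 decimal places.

0.0143

P(θ) = 1 / (1 + exp(−(θ − b)))
Exponent: (-2.03 − 2.2) = -4.2300
1/(1 + e^{4.2300}) = 0.0143
P = 0.0143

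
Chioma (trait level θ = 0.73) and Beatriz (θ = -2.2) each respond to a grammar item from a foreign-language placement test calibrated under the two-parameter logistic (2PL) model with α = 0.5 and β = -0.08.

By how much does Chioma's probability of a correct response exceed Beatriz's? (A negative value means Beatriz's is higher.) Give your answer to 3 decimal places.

0.343

P(θ) = 1 / (1 + exp(−α(θ − β)))
P(Chioma) = 0.5999  [exponent 0.4050]
P(Beatriz) = 0.2573  [exponent -1.0600]
Difference = 0.5999 − 0.2573 = 0.3426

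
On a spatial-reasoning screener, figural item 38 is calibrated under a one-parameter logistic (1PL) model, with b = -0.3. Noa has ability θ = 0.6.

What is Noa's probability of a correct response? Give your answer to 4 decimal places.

P(θ) = 1 / (1 + exp(−(θ − b)))
Exponent: (0.6 − (-0.3)) = 0.9000
1/(1 + e^{-0.9000}) = 0.7109
P = 0.7109

0.7109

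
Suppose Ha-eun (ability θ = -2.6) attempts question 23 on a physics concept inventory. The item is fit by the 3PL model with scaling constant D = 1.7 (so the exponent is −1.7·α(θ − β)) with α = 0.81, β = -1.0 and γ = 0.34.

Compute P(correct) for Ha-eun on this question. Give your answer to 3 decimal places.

P(θ) = γ + (1 − γ) · 1 / (1 + exp(−D·α(θ − β)))
Exponent: 1.7 × 0.81 × (-2.6 − (-1.0)) = -2.2032
1/(1 + e^{2.2032}) = 0.0995
P = 0.34 + 0.66 × 0.0995 = 0.4056

0.406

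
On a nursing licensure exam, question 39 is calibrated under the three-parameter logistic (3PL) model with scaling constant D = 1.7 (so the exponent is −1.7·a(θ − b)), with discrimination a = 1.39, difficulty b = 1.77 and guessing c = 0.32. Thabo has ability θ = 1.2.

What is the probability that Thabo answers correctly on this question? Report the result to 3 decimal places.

P(θ) = c + (1 − c) · 1 / (1 + exp(−D·a(θ − b)))
Exponent: 1.7 × 1.39 × (1.2 − 1.77) = -1.3469
1/(1 + e^{1.3469}) = 0.2064
P = 0.32 + 0.68 × 0.2064 = 0.4603

0.460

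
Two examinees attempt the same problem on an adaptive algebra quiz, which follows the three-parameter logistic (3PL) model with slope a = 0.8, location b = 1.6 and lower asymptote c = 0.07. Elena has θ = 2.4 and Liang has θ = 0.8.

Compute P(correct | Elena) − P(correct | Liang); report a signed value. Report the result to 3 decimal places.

0.288

P(θ) = c + (1 − c) · 1 / (1 + exp(−a(θ − b)))
P(Elena) = 0.6789  [exponent 0.6400]
P(Liang) = 0.3911  [exponent -0.6400]
Difference = 0.6789 − 0.3911 = 0.2878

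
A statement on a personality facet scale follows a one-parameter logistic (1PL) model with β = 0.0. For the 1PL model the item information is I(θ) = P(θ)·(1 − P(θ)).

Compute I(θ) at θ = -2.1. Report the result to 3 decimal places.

P = 1/(1+e^{2.1000}) = 0.1091
P(1−P) = 0.1091 × 0.8909 = 0.0972
I = P(1−P) = 0.09719

0.097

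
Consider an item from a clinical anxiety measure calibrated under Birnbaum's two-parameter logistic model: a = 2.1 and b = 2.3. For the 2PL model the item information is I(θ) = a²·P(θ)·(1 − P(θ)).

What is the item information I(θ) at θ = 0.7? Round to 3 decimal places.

0.143

P = 1/(1+e^{3.3600}) = 0.0336
P(1−P) = 0.0336 × 0.9664 = 0.0324
I = a² × P(1−P) = 2.1² × 0.0324 = 0.14307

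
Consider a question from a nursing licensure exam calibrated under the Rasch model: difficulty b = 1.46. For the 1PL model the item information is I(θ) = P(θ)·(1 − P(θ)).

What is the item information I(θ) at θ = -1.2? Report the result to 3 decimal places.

0.061

P = 1/(1+e^{2.6600}) = 0.0654
P(1−P) = 0.0654 × 0.9346 = 0.0611
I = P(1−P) = 0.06110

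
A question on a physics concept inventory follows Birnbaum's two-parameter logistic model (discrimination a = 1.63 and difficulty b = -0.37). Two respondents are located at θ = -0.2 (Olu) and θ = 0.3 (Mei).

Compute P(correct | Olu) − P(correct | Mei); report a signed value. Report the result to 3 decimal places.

-0.180

P(θ) = 1 / (1 + exp(−a(θ − b)))
P(Olu) = 0.5688  [exponent 0.2771]
P(Mei) = 0.7488  [exponent 1.0921]
Difference = 0.5688 − 0.7488 = -0.1799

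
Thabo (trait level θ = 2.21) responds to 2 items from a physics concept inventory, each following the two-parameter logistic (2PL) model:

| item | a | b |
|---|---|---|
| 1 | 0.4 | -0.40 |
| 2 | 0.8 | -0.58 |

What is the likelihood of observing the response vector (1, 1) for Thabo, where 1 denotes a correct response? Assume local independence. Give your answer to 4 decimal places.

P(θ) = 1 / (1 + exp(−a(θ − b)))
P_1 = 1/(1+e^{-1.0440}) = 0.7396
P_2 = 1/(1+e^{-2.2320}) = 0.9031
L = P_1 × P_2 = 0.7396 × 0.9031 = 0.66794

0.6679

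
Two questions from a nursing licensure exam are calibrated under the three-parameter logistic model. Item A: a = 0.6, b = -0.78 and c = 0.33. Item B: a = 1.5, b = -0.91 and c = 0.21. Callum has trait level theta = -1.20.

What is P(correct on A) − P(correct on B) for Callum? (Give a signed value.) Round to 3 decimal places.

0.103

P(theta) = c + (1 − c) · 1 / (1 + exp(−a(theta − b)))
P_A = 0.6230
P_B = 0.5204
P_A − P_B = 0.1026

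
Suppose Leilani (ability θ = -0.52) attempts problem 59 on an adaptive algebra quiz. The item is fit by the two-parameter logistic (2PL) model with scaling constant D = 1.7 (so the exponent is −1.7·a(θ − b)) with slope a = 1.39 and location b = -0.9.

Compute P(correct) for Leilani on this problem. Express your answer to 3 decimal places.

0.711

P(θ) = 1 / (1 + exp(−D·a(θ − b)))
Exponent: 1.7 × 1.39 × (-0.52 − (-0.9)) = 0.8979
1/(1 + e^{-0.8979}) = 0.7105
P = 0.7105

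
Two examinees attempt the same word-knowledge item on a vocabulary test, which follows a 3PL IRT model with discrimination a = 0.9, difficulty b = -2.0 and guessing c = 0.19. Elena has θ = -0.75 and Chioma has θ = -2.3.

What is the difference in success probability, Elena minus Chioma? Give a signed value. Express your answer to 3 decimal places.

P(θ) = c + (1 − c) · 1 / (1 + exp(−a(θ − b)))
P(Elena) = 0.8015  [exponent 1.1250]
P(Chioma) = 0.5407  [exponent -0.2700]
Difference = 0.8015 − 0.5407 = 0.2608

0.261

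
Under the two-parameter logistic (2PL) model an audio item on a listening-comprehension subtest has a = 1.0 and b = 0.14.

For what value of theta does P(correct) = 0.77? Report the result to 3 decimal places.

1.348

P(theta) = 1 / (1 + exp(−a(theta − b)))
logit = ln(0.7700/0.2300) = 1.2083
theta = b + logit/(a) = 0.14 + 1.2083/1.0000 = 1.3483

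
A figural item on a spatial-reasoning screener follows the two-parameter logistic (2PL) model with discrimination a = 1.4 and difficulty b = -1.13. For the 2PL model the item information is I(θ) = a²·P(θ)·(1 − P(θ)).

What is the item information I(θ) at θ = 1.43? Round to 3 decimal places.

0.052

P = 1/(1+e^{-3.5840}) = 0.9730
P(1−P) = 0.9730 × 0.0270 = 0.0263
I = a² × P(1−P) = 1.4² × 0.0263 = 0.05152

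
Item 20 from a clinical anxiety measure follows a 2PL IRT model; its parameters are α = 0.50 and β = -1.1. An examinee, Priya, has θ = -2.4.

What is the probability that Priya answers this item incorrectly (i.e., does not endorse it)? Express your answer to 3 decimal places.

0.657

P(θ) = 1 / (1 + exp(−α(θ − β)))
Exponent: 0.50 × (-2.4 − (-1.1)) = -0.6500
1/(1 + e^{0.6500}) = 0.3430
P(incorrect) = 1 − 0.3430 = 0.6570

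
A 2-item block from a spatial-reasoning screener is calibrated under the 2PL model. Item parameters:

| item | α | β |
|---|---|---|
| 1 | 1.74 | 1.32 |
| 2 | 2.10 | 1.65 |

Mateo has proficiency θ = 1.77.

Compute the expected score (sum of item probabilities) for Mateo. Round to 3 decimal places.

1.249

P(θ) = 1 / (1 + exp(−α(θ − β)))
P_1 = 1/(1+e^{-0.7830}) = 0.6863
P_2 = 1/(1+e^{-0.2520}) = 0.5627
E[score] = 0.6863 + 0.5627 = 1.2490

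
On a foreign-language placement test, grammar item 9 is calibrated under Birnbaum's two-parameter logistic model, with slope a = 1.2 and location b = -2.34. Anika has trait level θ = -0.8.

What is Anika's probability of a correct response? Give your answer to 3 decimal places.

P(θ) = 1 / (1 + exp(−a(θ − b)))
Exponent: 1.2 × (-0.8 − (-2.34)) = 1.8480
1/(1 + e^{-1.8480}) = 0.8639

0.864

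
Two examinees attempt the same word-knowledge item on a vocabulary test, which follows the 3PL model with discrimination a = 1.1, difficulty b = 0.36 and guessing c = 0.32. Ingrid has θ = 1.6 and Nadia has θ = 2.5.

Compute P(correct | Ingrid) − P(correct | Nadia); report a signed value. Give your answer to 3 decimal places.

P(θ) = c + (1 − c) · 1 / (1 + exp(−a(θ − b)))
P(Ingrid) = 0.8616  [exponent 1.3640]
P(Nadia) = 0.9410  [exponent 2.3540]
Difference = 0.8616 − 0.9410 = -0.0795

-0.079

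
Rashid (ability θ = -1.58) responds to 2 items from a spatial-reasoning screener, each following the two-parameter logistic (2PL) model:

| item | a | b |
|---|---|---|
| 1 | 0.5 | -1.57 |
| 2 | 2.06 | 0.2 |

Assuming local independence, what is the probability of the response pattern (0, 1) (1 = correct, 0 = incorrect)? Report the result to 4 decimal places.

0.0125

P(θ) = 1 / (1 + exp(−a(θ − b)))
P_1 = 1/(1+e^{0.0050}) = 0.4988
P_2 = 1/(1+e^{3.6668}) = 0.0249
L = (1−P_1) × P_2 = 0.5012 × 0.0249 = 0.01249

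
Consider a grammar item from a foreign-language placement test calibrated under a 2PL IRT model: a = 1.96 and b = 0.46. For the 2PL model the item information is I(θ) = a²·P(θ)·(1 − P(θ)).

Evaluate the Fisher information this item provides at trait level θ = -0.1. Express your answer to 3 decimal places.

P = 1/(1+e^{1.0976}) = 0.2502
P(1−P) = 0.2502 × 0.7498 = 0.1876
I = a² × P(1−P) = 1.96² × 0.1876 = 0.72066

0.721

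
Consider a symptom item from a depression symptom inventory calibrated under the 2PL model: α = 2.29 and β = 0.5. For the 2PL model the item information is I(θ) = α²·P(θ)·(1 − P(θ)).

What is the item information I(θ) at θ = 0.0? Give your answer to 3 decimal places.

P = 1/(1+e^{1.1450}) = 0.2414
P(1−P) = 0.2414 × 0.7586 = 0.1831
I = α² × P(1−P) = 2.29² × 0.1831 = 0.96034

0.960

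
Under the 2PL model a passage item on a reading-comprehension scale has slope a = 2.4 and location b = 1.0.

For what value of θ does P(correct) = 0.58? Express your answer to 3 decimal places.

1.134

P(θ) = 1 / (1 + exp(−a(θ − b)))
logit = ln(0.5800/0.4200) = 0.3228
θ = b + logit/(a) = 1.0 + 0.3228/2.4000 = 1.1345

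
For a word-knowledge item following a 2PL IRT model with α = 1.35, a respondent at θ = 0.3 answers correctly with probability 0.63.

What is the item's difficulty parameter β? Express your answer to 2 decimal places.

-0.09

P(θ) = 1 / (1 + exp(−α(θ − β)))
logit(0.63) = ln(0.63/0.37) = 0.5322
β = θ − logit/(α) = 0.3 − 0.5322/1.3500 = -0.0942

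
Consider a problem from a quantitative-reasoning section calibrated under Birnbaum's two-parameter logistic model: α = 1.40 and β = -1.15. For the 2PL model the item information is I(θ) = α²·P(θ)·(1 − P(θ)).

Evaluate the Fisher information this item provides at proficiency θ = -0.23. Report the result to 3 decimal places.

P = 1/(1+e^{-1.2880}) = 0.7838
P(1−P) = 0.7838 × 0.2162 = 0.1695
I = α² × P(1−P) = 1.40² × 0.1695 = 0.33213

0.332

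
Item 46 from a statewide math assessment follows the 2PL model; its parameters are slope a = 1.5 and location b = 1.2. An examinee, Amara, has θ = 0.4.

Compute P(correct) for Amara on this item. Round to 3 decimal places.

0.231

P(θ) = 1 / (1 + exp(−a(θ − b)))
Exponent: 1.5 × (0.4 − 1.2) = -1.2000
1/(1 + e^{1.2000}) = 0.2315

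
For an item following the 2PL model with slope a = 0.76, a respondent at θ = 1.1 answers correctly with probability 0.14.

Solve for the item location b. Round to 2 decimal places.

3.49

P(θ) = 1 / (1 + exp(−a(θ − b)))
logit(0.14) = ln(0.14/0.86) = -1.8153
b = θ − logit/(a) = 1.1 − (-1.8153)/0.7600 = 3.4885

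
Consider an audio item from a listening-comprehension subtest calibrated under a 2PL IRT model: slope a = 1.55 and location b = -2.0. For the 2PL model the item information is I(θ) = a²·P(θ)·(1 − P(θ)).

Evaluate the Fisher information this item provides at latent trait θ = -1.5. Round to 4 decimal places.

0.5188

P = 1/(1+e^{-0.7750}) = 0.6846
P(1−P) = 0.6846 × 0.3154 = 0.2159
I = a² × P(1−P) = 1.55² × 0.2159 = 0.51875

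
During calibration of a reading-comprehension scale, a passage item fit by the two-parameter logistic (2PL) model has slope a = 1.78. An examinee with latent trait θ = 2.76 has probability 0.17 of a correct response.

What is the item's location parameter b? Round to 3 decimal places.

P(θ) = 1 / (1 + exp(−a(θ − b)))
logit(0.17) = ln(0.17/0.83) = -1.5856
b = θ − logit/(a) = 2.76 − (-1.5856)/1.7800 = 3.6508

3.651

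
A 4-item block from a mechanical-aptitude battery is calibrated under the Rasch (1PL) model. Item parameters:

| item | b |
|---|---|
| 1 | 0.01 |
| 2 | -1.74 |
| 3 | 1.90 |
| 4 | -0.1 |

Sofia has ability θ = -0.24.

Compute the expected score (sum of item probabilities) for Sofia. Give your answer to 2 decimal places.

P(θ) = 1 / (1 + exp(−(θ − b)))
P_1 = 1/(1+e^{0.2500}) = 0.4378
P_2 = 1/(1+e^{-1.5000}) = 0.8176
P_3 = 1/(1+e^{2.1400}) = 0.1053
P_4 = 1/(1+e^{0.1400}) = 0.4651
E[score] = 0.4378 + 0.8176 + 0.1053 + 0.4651 = 1.8257

1.83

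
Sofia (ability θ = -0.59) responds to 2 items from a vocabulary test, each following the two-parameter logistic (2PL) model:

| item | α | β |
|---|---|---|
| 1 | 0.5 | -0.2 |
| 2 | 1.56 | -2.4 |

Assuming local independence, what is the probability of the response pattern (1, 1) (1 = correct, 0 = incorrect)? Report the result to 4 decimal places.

P(θ) = 1 / (1 + exp(−α(θ − β)))
P_1 = 1/(1+e^{0.1950}) = 0.4514
P_2 = 1/(1+e^{-2.8236}) = 0.9439
L = P_1 × P_2 = 0.4514 × 0.9439 = 0.42610

0.4261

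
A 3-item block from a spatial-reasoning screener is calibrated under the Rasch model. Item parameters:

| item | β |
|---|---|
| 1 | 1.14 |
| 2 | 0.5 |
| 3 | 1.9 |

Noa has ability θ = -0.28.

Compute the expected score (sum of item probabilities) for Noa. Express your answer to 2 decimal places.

0.61

P(θ) = 1 / (1 + exp(−(θ − β)))
P_1 = 1/(1+e^{1.4200}) = 0.1947
P_2 = 1/(1+e^{0.7800}) = 0.3143
P_3 = 1/(1+e^{2.1800}) = 0.1016
E[score] = 0.1947 + 0.3143 + 0.1016 = 0.6105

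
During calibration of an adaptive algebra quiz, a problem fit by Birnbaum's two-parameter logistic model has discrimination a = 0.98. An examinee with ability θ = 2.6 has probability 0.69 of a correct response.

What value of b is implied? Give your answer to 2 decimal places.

1.78

P(θ) = 1 / (1 + exp(−a(θ − b)))
logit(0.69) = ln(0.69/0.31) = 0.8001
b = θ − logit/(a) = 2.6 − 0.8001/0.9800 = 1.7836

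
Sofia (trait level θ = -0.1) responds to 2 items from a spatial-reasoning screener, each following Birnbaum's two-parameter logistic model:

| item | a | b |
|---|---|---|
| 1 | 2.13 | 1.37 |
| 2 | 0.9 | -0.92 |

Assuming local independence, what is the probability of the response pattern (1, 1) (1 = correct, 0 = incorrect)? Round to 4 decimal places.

P(θ) = 1 / (1 + exp(−a(θ − b)))
P_1 = 1/(1+e^{3.1311}) = 0.0418
P_2 = 1/(1+e^{-0.7380}) = 0.6766
L = P_1 × P_2 = 0.0418 × 0.6766 = 0.02831

0.0283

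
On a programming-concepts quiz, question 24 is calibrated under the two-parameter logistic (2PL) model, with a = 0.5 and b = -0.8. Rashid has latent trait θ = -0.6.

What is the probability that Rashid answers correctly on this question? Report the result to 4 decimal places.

0.5250

P(θ) = 1 / (1 + exp(−a(θ − b)))
Exponent: 0.5 × (-0.6 − (-0.8)) = 0.1000
1/(1 + e^{-0.1000}) = 0.5250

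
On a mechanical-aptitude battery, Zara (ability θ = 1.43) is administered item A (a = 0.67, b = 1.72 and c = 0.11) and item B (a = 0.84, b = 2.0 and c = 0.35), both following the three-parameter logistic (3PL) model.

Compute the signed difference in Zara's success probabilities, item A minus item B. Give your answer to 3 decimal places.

-0.087

P(θ) = c + (1 − c) · 1 / (1 + exp(−a(θ − b)))
P_A = 0.5119
P_B = 0.5986
P_A − P_B = -0.0867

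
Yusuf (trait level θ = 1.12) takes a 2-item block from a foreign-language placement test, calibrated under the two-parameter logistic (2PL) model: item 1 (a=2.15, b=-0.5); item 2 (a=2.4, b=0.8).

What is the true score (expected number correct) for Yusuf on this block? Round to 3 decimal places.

1.653

P(θ) = 1 / (1 + exp(−a(θ − b)))
P_1 = 1/(1+e^{-3.4830}) = 0.9702
P_2 = 1/(1+e^{-0.7680}) = 0.6831
E[score] = 0.9702 + 0.6831 = 1.6533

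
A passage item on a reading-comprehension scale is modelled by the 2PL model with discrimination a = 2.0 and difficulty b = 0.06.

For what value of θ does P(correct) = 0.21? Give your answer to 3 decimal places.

-0.602

P(θ) = 1 / (1 + exp(−a(θ − b)))
logit = ln(0.2100/0.7900) = -1.3249
θ = b + logit/(a) = 0.06 + (-1.3249)/2.0000 = -0.6025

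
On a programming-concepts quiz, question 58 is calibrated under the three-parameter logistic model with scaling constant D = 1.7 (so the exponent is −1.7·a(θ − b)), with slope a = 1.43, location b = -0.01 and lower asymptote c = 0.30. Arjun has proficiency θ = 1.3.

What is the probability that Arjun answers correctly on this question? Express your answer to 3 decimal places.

P(θ) = c + (1 − c) · 1 / (1 + exp(−D·a(θ − b)))
Exponent: 1.7 × 1.43 × (1.3 − (-0.01)) = 3.1846
1/(1 + e^{-3.1846}) = 0.9603
P = 0.30 + 0.70 × 0.9603 = 0.9722

0.972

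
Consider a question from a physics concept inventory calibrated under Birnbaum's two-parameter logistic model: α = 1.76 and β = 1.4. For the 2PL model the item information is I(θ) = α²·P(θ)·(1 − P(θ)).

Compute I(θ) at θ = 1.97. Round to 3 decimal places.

P = 1/(1+e^{-1.0032}) = 0.7317
P(1−P) = 0.7317 × 0.2683 = 0.1963
I = α² × P(1−P) = 1.76² × 0.1963 = 0.60812

0.608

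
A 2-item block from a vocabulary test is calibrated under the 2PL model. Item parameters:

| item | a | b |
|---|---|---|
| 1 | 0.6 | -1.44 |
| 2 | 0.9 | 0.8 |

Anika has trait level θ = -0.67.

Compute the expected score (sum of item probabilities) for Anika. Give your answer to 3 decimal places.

P(θ) = 1 / (1 + exp(−a(θ − b)))
P_1 = 1/(1+e^{-0.4620}) = 0.6135
P_2 = 1/(1+e^{1.3230}) = 0.2103
E[score] = 0.6135 + 0.2103 = 0.8238

0.824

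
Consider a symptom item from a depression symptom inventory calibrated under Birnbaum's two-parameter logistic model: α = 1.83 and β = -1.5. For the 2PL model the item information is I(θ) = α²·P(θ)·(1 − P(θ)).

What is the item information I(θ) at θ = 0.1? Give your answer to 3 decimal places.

P = 1/(1+e^{-2.9280}) = 0.9492
P(1−P) = 0.9492 × 0.0508 = 0.0482
I = α² × P(1−P) = 1.83² × 0.0482 = 0.16144

0.161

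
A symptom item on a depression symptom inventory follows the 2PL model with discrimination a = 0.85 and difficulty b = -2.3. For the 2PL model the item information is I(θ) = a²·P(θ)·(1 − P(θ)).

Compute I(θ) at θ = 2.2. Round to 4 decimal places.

0.0151

P = 1/(1+e^{-3.8250}) = 0.9786
P(1−P) = 0.9786 × 0.0214 = 0.0209
I = a² × P(1−P) = 0.85² × 0.0209 = 0.01510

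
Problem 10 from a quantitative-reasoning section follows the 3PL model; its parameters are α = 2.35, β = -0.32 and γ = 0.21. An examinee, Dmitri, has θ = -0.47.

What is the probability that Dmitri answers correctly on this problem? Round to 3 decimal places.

0.536

P(θ) = γ + (1 − γ) · 1 / (1 + exp(−α(θ − β)))
Exponent: 2.35 × (-0.47 − (-0.32)) = -0.3525
1/(1 + e^{0.3525}) = 0.4128
P = 0.21 + 0.79 × 0.4128 = 0.5361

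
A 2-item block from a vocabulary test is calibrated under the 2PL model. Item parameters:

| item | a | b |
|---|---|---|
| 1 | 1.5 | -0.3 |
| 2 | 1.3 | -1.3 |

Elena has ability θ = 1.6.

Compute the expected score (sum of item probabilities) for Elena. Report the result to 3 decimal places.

1.923

P(θ) = 1 / (1 + exp(−a(θ − b)))
P_1 = 1/(1+e^{-2.8500}) = 0.9453
P_2 = 1/(1+e^{-3.7700}) = 0.9775
E[score] = 0.9453 + 0.9775 = 1.9228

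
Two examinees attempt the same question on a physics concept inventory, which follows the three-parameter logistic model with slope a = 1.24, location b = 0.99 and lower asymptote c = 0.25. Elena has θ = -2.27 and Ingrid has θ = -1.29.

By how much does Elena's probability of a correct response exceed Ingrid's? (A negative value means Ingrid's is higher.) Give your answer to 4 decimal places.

-0.0290

P(θ) = c + (1 − c) · 1 / (1 + exp(−a(θ − b)))
P(Elena) = 0.2629  [exponent -4.0424]
P(Ingrid) = 0.2919  [exponent -2.8272]
Difference = 0.2629 − 0.2919 = -0.0290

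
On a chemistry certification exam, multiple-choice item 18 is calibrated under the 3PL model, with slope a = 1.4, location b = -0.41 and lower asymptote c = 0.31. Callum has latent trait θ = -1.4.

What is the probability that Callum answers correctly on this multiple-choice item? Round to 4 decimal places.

0.4480

P(θ) = c + (1 − c) · 1 / (1 + exp(−a(θ − b)))
Exponent: 1.4 × (-1.4 − (-0.41)) = -1.3860
1/(1 + e^{1.3860}) = 0.2000
P = 0.31 + 0.69 × 0.2000 = 0.4480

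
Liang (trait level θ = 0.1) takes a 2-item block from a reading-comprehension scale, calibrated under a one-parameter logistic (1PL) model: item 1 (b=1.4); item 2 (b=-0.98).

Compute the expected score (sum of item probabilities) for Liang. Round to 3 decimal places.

P(θ) = 1 / (1 + exp(−(θ − b)))
P_1 = 1/(1+e^{1.3000}) = 0.2142
P_2 = 1/(1+e^{-1.0800}) = 0.7465
E[score] = 0.2142 + 0.7465 = 0.9607

0.961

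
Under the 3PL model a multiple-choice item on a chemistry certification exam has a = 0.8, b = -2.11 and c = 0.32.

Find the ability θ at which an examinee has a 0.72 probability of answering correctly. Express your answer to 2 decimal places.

P(θ) = c + (1 − c) · 1 / (1 + exp(−a(θ − b)))
Remove guessing floor: (0.72 − 0.32)/(1 − 0.32) = 0.5882
logit = ln(0.5882/0.4118) = 0.3567
θ = b + logit/(a) = -2.11 + 0.3567/0.8000 = -1.6642

-1.66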